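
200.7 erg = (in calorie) 4.797e-06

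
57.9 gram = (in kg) 0.0579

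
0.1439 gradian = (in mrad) 2.26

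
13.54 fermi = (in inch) 5.331e-13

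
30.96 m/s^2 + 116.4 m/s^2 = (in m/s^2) 147.4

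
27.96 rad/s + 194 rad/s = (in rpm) 2120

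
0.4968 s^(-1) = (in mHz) 496.8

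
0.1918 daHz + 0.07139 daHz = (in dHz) 26.32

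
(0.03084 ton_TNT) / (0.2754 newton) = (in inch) 1.845e+10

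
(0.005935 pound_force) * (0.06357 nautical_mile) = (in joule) 3.108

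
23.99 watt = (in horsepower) 0.03217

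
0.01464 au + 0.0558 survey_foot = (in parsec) 7.098e-08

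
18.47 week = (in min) 1.862e+05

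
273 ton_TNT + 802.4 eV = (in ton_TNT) 273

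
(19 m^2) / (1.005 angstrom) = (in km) 1.891e+08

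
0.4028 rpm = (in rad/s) 0.04218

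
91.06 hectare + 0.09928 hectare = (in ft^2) 9.812e+06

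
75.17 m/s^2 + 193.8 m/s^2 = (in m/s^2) 269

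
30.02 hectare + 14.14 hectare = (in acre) 109.1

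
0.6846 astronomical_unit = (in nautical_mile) 5.53e+07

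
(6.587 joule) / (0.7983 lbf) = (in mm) 1855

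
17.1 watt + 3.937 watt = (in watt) 21.04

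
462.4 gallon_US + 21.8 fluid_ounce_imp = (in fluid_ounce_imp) 6.163e+04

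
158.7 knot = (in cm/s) 8164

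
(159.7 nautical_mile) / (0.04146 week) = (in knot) 22.93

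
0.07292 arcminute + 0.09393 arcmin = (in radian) 4.853e-05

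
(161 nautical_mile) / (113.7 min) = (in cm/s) 4371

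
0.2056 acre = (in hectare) 0.0832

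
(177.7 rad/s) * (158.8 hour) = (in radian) 1.016e+08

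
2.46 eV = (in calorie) 9.42e-20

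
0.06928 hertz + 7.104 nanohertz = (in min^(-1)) 4.157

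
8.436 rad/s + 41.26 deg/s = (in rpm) 87.43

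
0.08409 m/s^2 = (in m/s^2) 0.08409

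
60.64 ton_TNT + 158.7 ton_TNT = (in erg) 9.177e+18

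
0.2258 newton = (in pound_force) 0.05076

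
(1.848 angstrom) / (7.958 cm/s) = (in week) 3.84e-15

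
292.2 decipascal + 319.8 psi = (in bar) 22.05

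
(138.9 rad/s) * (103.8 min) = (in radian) 8.651e+05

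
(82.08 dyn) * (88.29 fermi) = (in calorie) 1.732e-17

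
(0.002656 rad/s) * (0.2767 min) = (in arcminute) 151.6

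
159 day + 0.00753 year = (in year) 0.4431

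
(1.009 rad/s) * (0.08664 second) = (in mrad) 87.42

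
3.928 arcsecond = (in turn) 3.031e-06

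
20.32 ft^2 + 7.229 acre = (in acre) 7.229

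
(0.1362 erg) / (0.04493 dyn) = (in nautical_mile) 1.637e-05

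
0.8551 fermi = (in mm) 8.551e-13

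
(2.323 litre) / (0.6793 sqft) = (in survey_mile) 2.287e-05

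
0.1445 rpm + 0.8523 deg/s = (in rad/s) 0.03001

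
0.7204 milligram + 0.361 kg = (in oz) 12.73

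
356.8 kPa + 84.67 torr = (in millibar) 3681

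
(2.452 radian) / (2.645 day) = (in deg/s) 0.0006148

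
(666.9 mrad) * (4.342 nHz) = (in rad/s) 2.896e-09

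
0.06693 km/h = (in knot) 0.03614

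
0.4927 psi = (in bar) 0.03397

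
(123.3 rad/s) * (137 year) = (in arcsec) 1.099e+17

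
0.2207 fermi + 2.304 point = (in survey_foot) 0.002667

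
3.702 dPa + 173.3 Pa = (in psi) 0.02519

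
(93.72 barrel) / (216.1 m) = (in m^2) 0.06895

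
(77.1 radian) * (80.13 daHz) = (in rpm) 5.9e+05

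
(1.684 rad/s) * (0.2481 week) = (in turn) 4.022e+04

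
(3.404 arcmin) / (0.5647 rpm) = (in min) 0.0002791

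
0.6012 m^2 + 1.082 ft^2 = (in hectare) 7.017e-05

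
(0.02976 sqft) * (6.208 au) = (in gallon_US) 6.783e+11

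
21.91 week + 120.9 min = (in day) 153.5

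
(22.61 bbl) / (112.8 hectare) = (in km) 3.187e-09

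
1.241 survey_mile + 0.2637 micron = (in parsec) 6.472e-14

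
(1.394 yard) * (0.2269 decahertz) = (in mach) 0.008494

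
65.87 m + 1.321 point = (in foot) 216.1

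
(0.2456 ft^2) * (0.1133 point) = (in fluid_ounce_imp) 0.0321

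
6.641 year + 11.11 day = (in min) 3.507e+06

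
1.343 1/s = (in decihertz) 13.43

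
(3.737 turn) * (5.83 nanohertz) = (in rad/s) 1.369e-07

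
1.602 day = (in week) 0.2289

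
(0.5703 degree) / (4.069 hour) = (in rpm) 6.489e-06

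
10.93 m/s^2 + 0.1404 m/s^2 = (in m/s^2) 11.07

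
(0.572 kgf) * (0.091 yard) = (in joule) 0.4668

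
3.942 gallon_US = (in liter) 14.92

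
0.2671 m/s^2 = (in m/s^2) 0.2671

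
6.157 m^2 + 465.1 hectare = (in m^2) 4.651e+06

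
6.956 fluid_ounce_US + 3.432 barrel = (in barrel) 3.433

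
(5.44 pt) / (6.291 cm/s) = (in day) 3.531e-07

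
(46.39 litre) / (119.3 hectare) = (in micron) 0.03889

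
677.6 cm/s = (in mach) 0.0199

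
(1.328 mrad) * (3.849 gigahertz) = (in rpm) 4.881e+07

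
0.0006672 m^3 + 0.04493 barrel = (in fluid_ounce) 264.1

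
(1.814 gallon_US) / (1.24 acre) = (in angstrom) 1.368e+04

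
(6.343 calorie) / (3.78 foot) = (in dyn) 2.303e+06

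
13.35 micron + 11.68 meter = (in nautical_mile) 0.006307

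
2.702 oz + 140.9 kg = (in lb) 310.8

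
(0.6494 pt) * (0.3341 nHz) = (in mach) 2.248e-16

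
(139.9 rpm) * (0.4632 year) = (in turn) 3.406e+07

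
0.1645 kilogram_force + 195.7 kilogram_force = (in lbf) 431.8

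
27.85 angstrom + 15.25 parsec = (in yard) 5.146e+17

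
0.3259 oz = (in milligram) 9239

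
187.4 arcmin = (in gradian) 3.47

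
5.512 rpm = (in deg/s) 33.07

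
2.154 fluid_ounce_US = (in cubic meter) 6.37e-05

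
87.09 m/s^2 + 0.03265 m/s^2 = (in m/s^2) 87.12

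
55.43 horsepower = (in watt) 4.133e+04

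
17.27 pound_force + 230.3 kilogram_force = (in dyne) 2.335e+08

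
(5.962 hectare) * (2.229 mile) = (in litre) 2.139e+11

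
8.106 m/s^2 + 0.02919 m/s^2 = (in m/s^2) 8.135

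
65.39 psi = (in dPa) 4.508e+06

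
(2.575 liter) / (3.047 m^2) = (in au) 5.649e-15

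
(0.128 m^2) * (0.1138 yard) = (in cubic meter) 0.01332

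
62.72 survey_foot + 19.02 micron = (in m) 19.12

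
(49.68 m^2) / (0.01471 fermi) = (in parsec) 109.5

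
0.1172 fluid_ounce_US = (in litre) 0.003466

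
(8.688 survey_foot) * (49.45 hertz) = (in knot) 254.5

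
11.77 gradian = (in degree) 10.59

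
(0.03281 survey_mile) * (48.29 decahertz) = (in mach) 74.89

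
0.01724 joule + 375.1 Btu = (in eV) 2.47e+24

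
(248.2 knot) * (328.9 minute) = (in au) 1.684e-05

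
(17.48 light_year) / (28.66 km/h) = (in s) 2.077e+16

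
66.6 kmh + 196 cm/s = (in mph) 45.77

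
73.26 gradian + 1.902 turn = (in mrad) 1.31e+04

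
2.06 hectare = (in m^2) 2.06e+04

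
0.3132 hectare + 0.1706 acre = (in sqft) 4.114e+04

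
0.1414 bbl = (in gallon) 5.939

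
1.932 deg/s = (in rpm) 0.322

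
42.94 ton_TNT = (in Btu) 1.703e+08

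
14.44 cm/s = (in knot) 0.2807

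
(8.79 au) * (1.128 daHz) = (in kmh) 5.34e+13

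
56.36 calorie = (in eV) 1.472e+21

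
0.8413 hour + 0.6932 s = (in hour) 0.8415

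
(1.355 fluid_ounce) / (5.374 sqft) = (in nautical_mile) 4.334e-08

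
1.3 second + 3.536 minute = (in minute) 3.558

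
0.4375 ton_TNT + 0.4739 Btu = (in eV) 1.143e+28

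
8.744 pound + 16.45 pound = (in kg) 11.43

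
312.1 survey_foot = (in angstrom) 9.513e+11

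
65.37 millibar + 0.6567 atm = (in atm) 0.7212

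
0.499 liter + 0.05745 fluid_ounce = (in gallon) 0.1323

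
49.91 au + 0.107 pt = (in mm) 7.466e+15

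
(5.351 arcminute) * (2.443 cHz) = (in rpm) 0.0003631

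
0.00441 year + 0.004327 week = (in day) 1.64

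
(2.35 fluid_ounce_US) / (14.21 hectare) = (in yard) 5.349e-10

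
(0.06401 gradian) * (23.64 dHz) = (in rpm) 0.0227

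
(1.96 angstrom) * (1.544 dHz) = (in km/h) 1.089e-10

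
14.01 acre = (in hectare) 5.67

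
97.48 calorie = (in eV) 2.546e+21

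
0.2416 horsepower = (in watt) 180.2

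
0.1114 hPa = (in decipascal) 111.4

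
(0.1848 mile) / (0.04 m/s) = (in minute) 123.9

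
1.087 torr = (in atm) 0.00143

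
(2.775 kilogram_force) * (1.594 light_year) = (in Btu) 3.89e+14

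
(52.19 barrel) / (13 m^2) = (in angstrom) 6.383e+09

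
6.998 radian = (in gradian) 445.5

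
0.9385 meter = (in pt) 2660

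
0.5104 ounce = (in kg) 0.01447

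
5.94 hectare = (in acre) 14.68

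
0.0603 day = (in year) 0.0001652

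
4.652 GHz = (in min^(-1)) 2.791e+11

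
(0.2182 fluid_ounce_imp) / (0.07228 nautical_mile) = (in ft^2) 4.985e-07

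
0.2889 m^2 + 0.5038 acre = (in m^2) 2039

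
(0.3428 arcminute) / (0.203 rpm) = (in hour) 1.303e-06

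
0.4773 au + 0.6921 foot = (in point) 2.024e+14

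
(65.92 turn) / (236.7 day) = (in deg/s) 0.00116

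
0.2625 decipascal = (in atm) 2.591e-07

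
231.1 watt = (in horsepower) 0.3099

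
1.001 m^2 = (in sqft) 10.77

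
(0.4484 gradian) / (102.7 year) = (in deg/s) 1.246e-10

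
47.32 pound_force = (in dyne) 2.105e+07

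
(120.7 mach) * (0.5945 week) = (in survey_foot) 4.848e+10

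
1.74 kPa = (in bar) 0.0174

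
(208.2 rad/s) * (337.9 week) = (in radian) 4.255e+10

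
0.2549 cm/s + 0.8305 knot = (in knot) 0.8355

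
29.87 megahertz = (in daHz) 2.987e+06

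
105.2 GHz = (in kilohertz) 1.052e+08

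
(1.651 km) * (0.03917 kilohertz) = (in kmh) 2.328e+05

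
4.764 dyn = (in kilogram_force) 4.858e-06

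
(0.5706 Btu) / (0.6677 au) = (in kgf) 6.146e-10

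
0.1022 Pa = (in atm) 1.009e-06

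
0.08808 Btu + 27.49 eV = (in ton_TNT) 2.221e-08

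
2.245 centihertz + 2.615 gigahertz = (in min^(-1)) 1.569e+11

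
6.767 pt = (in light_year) 2.523e-19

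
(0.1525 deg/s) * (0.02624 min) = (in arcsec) 864.3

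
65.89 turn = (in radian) 414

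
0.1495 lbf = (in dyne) 6.65e+04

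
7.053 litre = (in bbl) 0.04436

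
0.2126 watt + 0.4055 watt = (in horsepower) 0.0008289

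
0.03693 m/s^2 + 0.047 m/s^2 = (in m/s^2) 0.08393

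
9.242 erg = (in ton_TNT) 2.209e-16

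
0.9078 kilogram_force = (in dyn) 8.902e+05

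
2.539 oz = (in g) 71.98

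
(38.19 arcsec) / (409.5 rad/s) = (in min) 7.536e-09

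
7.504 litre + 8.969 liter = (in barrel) 0.1036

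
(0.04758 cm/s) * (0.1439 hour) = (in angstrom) 2.465e+09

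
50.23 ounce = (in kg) 1.424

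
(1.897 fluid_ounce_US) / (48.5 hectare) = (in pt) 3.279e-07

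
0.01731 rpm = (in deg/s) 0.1039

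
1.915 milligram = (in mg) 1.915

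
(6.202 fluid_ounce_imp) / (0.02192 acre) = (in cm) 0.0001987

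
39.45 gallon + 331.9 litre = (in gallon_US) 127.1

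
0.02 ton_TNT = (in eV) 5.223e+26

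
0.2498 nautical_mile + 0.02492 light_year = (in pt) 6.683e+17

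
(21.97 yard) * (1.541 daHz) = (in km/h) 1114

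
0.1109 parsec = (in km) 3.422e+12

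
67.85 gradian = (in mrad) 1066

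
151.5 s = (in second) 151.5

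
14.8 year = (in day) 5402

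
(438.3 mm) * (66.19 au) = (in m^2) 4.34e+12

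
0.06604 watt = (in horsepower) 8.856e-05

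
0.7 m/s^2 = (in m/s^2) 0.7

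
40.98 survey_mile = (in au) 4.409e-07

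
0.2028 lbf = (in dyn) 9.021e+04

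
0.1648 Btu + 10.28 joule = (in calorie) 44.01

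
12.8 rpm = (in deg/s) 76.8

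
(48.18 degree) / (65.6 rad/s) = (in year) 4.065e-10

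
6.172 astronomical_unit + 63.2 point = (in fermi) 9.233e+26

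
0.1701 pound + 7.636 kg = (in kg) 7.713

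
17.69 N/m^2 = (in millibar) 0.1769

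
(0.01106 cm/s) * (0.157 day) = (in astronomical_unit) 1.003e-11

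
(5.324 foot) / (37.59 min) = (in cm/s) 0.07195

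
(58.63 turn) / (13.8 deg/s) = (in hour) 0.4249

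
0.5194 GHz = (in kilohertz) 5.194e+05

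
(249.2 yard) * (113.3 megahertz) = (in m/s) 2.582e+10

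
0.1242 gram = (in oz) 0.004381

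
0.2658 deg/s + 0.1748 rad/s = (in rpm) 1.714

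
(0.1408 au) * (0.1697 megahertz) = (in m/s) 3.574e+15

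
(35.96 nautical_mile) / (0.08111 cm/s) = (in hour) 2.281e+04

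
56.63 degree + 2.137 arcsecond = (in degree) 56.63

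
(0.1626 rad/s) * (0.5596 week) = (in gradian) 3.503e+06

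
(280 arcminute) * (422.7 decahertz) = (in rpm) 3288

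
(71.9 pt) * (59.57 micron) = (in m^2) 1.511e-06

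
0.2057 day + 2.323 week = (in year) 0.04511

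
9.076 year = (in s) 2.862e+08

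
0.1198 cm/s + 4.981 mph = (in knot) 4.331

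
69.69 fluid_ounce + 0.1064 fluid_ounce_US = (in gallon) 0.5453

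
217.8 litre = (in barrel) 1.37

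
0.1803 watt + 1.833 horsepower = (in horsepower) 1.833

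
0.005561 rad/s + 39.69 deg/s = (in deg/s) 40.01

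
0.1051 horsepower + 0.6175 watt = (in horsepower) 0.1059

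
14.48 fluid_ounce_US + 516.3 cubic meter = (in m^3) 516.3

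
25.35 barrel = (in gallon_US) 1065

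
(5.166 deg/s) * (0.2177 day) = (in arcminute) 5.83e+06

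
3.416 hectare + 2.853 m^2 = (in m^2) 3.416e+04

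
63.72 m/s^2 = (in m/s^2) 63.72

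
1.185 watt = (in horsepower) 0.001589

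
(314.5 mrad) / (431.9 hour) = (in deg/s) 1.159e-05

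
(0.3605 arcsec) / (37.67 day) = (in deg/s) 3.077e-11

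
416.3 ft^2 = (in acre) 0.009557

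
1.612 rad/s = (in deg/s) 92.36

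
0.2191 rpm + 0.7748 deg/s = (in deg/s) 2.089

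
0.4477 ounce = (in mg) 1.269e+04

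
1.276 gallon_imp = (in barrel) 0.03649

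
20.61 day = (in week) 2.944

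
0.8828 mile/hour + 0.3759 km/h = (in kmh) 1.797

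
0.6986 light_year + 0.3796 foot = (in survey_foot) 2.168e+16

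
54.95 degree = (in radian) 0.9591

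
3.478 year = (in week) 181.4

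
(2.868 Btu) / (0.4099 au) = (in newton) 4.935e-08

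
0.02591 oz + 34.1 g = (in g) 34.83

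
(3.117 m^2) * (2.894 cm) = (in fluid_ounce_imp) 3175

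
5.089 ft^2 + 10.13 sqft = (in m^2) 1.414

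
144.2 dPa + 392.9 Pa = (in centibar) 0.4073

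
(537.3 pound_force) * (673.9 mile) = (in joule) 2.592e+09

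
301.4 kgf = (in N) 2956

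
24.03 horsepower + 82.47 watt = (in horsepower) 24.14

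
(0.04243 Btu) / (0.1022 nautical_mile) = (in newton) 0.2365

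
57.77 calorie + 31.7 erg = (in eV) 1.509e+21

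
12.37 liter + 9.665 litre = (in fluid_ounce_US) 745.1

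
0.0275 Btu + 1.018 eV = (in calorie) 6.935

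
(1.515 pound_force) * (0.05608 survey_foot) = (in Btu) 0.0001092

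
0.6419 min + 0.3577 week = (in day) 2.504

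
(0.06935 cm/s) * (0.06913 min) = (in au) 1.923e-14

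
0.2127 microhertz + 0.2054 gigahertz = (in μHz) 2.054e+14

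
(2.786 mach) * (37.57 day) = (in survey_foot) 1.01e+10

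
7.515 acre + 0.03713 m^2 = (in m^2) 3.041e+04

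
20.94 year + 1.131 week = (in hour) 1.836e+05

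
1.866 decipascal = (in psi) 2.706e-05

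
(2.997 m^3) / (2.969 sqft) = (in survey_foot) 35.65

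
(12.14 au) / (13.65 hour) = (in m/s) 3.696e+07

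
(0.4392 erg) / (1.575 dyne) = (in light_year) 2.948e-19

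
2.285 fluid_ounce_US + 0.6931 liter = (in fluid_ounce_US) 25.72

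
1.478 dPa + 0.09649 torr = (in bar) 0.0001301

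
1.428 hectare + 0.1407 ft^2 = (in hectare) 1.428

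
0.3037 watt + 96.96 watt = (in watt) 97.26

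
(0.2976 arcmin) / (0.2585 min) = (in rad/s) 5.581e-06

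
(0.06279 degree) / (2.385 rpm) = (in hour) 1.219e-06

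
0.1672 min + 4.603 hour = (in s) 1.658e+04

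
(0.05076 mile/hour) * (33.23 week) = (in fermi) 4.56e+20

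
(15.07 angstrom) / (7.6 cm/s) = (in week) 3.279e-14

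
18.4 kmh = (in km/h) 18.4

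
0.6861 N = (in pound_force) 0.1542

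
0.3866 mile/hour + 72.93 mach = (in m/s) 2.483e+04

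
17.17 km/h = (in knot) 9.271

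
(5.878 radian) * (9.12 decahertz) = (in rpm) 5119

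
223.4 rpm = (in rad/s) 23.39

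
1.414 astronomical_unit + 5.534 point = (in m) 2.115e+11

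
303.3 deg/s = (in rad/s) 5.294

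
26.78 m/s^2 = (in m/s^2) 26.78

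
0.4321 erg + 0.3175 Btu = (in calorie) 80.06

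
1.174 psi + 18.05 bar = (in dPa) 1.813e+07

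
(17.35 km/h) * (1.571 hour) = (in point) 7.726e+07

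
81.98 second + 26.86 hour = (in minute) 1613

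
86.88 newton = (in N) 86.88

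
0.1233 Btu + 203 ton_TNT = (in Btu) 8.05e+08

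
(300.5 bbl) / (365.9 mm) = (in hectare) 0.01306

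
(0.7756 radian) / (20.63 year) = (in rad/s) 1.192e-09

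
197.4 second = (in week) 0.0003264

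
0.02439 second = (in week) 4.033e-08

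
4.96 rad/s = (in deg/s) 284.2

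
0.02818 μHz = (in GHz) 2.818e-17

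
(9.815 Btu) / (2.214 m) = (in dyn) 4.677e+08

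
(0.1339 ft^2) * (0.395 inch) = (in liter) 0.1248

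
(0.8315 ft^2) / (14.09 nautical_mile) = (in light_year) 3.129e-22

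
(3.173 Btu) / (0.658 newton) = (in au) 3.401e-08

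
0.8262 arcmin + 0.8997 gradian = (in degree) 0.8235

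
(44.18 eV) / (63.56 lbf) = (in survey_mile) 1.556e-23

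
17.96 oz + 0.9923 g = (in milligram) 5.101e+05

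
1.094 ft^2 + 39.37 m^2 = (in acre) 0.009754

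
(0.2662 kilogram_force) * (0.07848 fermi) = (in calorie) 4.897e-17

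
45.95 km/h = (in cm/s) 1276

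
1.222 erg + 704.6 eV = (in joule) 1.222e-07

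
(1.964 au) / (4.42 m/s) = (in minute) 1.108e+09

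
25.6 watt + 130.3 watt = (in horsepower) 0.2091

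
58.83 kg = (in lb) 129.7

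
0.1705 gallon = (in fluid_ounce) 21.82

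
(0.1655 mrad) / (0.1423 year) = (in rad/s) 3.688e-11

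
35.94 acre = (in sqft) 1.566e+06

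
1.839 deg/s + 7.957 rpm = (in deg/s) 49.58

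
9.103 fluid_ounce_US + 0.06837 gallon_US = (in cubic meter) 0.000528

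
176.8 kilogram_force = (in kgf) 176.8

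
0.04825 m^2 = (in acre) 1.192e-05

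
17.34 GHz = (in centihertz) 1.734e+12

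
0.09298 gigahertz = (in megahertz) 92.98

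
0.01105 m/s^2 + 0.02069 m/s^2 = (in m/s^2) 0.03174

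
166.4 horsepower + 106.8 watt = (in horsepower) 166.5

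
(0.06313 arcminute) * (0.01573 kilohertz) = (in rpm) 0.002758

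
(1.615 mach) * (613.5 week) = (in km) 2.04e+08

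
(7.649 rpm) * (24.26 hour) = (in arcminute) 2.405e+08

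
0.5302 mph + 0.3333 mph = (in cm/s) 38.6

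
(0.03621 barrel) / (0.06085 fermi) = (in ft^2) 1.018e+15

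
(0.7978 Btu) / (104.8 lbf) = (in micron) 1.806e+06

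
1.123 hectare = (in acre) 2.775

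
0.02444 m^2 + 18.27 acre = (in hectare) 7.394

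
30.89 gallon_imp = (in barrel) 0.8833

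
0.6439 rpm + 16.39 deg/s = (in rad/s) 0.3535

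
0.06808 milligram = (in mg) 0.06808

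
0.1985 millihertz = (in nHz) 1.985e+05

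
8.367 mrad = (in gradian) 0.5327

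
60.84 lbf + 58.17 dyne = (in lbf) 60.84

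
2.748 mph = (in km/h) 4.422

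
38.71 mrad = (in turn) 0.006161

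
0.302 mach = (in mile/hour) 230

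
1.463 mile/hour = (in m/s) 0.654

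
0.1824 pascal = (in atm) 1.8e-06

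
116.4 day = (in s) 1.006e+07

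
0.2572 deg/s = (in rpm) 0.04287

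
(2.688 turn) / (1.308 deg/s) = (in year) 2.346e-05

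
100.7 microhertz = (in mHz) 0.1007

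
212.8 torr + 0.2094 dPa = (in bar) 0.2837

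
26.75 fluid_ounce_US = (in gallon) 0.209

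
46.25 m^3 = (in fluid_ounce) 1.564e+06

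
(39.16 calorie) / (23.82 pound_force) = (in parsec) 5.011e-17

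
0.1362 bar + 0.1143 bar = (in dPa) 2.505e+05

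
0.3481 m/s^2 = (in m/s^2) 0.3481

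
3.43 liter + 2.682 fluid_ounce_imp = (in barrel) 0.02205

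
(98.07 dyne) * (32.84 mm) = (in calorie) 7.697e-06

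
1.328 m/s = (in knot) 2.581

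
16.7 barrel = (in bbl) 16.7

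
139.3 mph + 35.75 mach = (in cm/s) 1.224e+06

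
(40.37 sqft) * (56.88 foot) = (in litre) 6.502e+04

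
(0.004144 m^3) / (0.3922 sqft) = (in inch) 4.478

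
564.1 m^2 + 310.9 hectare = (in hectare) 311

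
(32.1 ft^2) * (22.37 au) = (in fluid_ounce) 3.375e+17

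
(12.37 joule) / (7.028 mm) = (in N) 1760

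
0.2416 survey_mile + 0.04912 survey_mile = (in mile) 0.2907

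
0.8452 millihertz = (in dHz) 0.008452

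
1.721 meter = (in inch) 67.76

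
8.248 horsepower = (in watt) 6151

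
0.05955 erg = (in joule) 5.955e-09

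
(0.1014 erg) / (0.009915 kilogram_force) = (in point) 0.0002956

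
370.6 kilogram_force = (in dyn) 3.634e+08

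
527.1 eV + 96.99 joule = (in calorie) 23.18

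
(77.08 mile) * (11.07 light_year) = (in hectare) 1.299e+18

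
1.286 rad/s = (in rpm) 12.28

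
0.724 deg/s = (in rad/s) 0.01264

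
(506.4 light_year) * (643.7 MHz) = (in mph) 6.899e+27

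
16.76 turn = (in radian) 105.3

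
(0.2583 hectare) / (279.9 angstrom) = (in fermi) 9.228e+25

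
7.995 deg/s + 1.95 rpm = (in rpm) 3.283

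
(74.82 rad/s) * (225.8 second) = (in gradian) 1.076e+06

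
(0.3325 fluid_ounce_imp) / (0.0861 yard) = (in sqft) 0.001292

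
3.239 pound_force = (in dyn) 1.441e+06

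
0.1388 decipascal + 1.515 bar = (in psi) 21.97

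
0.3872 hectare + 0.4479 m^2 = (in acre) 0.9569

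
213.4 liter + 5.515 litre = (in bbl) 1.377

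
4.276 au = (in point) 1.813e+15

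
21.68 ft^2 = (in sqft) 21.68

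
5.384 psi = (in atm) 0.3664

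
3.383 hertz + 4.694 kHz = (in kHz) 4.697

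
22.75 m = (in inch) 895.7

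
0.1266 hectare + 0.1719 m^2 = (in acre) 0.3129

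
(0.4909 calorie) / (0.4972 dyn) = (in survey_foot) 1.355e+06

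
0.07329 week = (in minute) 738.8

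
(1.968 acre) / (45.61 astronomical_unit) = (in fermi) 1.167e+06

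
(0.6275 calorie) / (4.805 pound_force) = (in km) 0.0001228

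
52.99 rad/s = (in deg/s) 3036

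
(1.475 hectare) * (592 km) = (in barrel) 5.492e+10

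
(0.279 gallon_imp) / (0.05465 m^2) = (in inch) 0.9137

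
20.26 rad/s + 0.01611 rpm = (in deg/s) 1161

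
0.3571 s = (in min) 0.005952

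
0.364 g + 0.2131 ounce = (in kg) 0.006405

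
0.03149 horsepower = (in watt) 23.48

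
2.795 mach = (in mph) 2129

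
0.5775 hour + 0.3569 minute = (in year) 6.66e-05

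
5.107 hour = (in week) 0.0304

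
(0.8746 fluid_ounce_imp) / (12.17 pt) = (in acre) 1.43e-06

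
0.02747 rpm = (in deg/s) 0.1648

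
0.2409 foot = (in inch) 2.891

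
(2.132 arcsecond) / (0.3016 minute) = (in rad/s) 5.712e-07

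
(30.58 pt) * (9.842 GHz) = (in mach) 3.118e+05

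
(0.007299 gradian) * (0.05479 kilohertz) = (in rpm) 0.05999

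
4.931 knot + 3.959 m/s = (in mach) 0.01908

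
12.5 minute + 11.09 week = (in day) 77.64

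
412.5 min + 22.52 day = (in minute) 3.284e+04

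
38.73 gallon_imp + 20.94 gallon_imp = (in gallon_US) 71.66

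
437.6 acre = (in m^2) 1.771e+06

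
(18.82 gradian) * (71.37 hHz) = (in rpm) 2.015e+04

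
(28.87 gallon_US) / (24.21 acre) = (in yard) 1.22e-06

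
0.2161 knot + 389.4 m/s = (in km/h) 1402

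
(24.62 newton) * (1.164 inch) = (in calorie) 0.174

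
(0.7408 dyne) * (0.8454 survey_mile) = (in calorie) 0.002409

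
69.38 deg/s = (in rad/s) 1.211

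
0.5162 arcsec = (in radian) 2.503e-06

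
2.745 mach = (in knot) 1817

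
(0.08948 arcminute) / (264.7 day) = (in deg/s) 6.521e-11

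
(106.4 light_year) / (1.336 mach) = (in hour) 6.147e+11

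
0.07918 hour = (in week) 0.0004713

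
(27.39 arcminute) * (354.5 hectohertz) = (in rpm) 2697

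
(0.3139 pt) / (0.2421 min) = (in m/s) 7.623e-06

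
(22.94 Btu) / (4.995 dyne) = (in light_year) 5.122e-08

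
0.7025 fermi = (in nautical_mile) 3.793e-19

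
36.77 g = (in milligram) 3.677e+04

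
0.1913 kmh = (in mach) 0.0001561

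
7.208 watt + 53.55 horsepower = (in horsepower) 53.56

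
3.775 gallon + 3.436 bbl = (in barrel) 3.526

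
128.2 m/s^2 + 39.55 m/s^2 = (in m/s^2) 167.8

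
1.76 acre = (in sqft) 7.667e+04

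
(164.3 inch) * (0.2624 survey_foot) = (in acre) 8.248e-05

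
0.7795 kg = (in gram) 779.5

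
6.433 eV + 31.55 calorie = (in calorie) 31.55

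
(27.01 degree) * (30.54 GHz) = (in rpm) 1.375e+11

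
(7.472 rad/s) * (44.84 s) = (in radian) 335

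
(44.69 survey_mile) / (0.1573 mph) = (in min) 1.705e+04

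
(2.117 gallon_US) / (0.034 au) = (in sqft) 1.696e-11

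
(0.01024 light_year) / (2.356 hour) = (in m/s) 1.142e+10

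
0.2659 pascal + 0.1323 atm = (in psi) 1.944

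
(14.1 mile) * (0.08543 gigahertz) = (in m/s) 1.939e+12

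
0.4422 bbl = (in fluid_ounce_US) 2377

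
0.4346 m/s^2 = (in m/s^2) 0.4346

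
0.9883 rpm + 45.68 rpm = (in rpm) 46.67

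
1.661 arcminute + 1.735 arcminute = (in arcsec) 203.8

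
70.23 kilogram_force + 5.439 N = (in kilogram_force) 70.78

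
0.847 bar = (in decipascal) 8.47e+05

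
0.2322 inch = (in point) 16.72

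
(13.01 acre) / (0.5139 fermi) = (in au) 6.848e+08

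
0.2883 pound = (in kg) 0.1308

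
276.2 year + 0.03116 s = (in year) 276.2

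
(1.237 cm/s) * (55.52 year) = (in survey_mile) 1.346e+04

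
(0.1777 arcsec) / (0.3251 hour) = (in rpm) 7.029e-09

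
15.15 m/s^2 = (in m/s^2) 15.15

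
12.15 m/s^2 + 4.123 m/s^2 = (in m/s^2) 16.27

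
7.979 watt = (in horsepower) 0.0107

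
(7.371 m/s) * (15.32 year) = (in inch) 1.402e+11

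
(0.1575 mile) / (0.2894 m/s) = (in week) 0.001448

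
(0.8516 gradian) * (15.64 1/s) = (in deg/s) 11.99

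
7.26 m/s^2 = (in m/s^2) 7.26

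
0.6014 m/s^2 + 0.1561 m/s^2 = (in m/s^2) 0.7575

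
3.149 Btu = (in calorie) 794.1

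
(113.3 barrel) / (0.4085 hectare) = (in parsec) 1.429e-19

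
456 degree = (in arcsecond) 1.642e+06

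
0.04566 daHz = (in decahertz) 0.04566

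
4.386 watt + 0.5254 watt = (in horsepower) 0.006586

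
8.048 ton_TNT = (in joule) 3.367e+10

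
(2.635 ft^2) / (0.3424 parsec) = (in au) 1.549e-28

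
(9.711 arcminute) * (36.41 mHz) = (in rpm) 0.0009822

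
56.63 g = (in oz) 1.998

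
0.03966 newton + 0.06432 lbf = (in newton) 0.3258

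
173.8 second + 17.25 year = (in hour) 1.511e+05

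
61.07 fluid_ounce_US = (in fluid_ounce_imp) 63.56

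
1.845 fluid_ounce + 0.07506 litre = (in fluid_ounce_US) 4.383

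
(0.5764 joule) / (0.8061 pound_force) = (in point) 455.7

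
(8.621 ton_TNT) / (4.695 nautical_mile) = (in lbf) 9.326e+05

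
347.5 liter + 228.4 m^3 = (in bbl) 1439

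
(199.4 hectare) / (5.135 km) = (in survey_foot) 1274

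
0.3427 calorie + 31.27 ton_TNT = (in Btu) 1.24e+08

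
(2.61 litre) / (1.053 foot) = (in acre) 2.009e-06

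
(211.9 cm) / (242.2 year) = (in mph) 6.206e-10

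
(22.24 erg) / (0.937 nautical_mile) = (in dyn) 0.0001282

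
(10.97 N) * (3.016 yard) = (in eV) 1.888e+20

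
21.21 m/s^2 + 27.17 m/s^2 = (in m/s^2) 48.38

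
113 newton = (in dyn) 1.13e+07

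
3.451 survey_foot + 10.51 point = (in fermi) 1.056e+15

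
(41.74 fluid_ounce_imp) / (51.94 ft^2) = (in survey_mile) 1.527e-07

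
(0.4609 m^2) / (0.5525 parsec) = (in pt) 7.663e-14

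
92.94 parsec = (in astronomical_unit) 1.917e+07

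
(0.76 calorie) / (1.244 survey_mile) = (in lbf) 0.0003571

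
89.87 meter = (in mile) 0.05584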